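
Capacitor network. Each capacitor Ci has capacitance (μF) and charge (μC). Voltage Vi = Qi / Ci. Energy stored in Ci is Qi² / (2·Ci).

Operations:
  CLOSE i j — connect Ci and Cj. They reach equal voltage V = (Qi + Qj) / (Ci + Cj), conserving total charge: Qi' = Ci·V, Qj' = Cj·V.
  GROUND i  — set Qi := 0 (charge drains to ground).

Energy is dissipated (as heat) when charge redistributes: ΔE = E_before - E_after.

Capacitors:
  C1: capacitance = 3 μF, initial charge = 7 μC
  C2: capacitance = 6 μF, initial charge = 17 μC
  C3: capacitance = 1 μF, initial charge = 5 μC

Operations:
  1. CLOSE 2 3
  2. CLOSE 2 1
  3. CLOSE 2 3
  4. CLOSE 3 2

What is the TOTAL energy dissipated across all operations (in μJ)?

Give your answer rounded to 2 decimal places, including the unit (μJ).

Initial: C1(3μF, Q=7μC, V=2.33V), C2(6μF, Q=17μC, V=2.83V), C3(1μF, Q=5μC, V=5.00V)
Op 1: CLOSE 2-3: Q_total=22.00, C_total=7.00, V=3.14; Q2=18.86, Q3=3.14; dissipated=2.012
Op 2: CLOSE 2-1: Q_total=25.86, C_total=9.00, V=2.87; Q2=17.24, Q1=8.62; dissipated=0.655
Op 3: CLOSE 2-3: Q_total=20.38, C_total=7.00, V=2.91; Q2=17.47, Q3=2.91; dissipated=0.031
Op 4: CLOSE 3-2: Q_total=20.38, C_total=7.00, V=2.91; Q3=2.91, Q2=17.47; dissipated=0.000
Total dissipated: 2.698 μJ

Answer: 2.70 μJ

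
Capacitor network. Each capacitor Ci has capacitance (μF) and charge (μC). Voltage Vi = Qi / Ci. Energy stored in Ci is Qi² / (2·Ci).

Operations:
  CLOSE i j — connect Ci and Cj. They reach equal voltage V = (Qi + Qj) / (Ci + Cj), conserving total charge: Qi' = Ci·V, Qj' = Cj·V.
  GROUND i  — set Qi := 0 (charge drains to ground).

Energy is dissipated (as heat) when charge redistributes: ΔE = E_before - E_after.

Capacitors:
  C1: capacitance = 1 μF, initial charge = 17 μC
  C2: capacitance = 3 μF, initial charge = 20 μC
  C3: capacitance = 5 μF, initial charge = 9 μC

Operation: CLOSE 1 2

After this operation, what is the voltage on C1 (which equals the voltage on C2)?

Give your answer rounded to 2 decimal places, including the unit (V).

Answer: 9.25 V

Derivation:
Initial: C1(1μF, Q=17μC, V=17.00V), C2(3μF, Q=20μC, V=6.67V), C3(5μF, Q=9μC, V=1.80V)
Op 1: CLOSE 1-2: Q_total=37.00, C_total=4.00, V=9.25; Q1=9.25, Q2=27.75; dissipated=40.042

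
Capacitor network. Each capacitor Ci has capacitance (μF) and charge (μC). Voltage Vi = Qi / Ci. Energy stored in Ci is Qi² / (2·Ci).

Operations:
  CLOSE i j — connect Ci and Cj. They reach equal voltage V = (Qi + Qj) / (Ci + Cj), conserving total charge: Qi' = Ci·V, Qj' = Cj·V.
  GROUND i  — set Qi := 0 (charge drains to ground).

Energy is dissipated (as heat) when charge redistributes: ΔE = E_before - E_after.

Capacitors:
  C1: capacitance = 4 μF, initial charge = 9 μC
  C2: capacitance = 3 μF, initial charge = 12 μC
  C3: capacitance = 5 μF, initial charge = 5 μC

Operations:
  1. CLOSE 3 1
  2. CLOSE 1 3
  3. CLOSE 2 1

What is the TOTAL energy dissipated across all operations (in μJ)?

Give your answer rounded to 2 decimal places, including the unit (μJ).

Initial: C1(4μF, Q=9μC, V=2.25V), C2(3μF, Q=12μC, V=4.00V), C3(5μF, Q=5μC, V=1.00V)
Op 1: CLOSE 3-1: Q_total=14.00, C_total=9.00, V=1.56; Q3=7.78, Q1=6.22; dissipated=1.736
Op 2: CLOSE 1-3: Q_total=14.00, C_total=9.00, V=1.56; Q1=6.22, Q3=7.78; dissipated=0.000
Op 3: CLOSE 2-1: Q_total=18.22, C_total=7.00, V=2.60; Q2=7.81, Q1=10.41; dissipated=5.122
Total dissipated: 6.858 μJ

Answer: 6.86 μJ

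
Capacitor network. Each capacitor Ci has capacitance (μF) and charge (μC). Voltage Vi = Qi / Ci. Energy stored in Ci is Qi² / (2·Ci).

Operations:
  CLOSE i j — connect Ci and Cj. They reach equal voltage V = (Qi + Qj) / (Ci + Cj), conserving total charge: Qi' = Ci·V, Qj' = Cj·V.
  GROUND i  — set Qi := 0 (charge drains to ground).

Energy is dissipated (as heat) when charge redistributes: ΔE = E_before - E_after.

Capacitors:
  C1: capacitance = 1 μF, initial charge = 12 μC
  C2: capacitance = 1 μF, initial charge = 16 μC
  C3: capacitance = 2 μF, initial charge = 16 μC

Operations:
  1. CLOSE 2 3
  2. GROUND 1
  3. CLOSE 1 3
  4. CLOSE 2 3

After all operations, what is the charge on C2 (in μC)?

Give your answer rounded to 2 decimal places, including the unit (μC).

Answer: 8.30 μC

Derivation:
Initial: C1(1μF, Q=12μC, V=12.00V), C2(1μF, Q=16μC, V=16.00V), C3(2μF, Q=16μC, V=8.00V)
Op 1: CLOSE 2-3: Q_total=32.00, C_total=3.00, V=10.67; Q2=10.67, Q3=21.33; dissipated=21.333
Op 2: GROUND 1: Q1=0; energy lost=72.000
Op 3: CLOSE 1-3: Q_total=21.33, C_total=3.00, V=7.11; Q1=7.11, Q3=14.22; dissipated=37.926
Op 4: CLOSE 2-3: Q_total=24.89, C_total=3.00, V=8.30; Q2=8.30, Q3=16.59; dissipated=4.214
Final charges: Q1=7.11, Q2=8.30, Q3=16.59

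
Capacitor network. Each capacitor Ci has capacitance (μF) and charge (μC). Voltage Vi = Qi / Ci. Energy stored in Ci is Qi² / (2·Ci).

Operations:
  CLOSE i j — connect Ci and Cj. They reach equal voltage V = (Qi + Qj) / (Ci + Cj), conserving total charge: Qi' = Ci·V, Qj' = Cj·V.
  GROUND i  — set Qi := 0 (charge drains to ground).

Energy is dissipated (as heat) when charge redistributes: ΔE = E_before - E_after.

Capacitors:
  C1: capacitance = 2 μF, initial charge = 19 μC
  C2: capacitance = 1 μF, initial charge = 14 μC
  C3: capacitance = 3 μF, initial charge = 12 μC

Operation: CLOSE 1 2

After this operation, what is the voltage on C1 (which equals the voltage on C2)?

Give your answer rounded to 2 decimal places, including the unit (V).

Answer: 11.00 V

Derivation:
Initial: C1(2μF, Q=19μC, V=9.50V), C2(1μF, Q=14μC, V=14.00V), C3(3μF, Q=12μC, V=4.00V)
Op 1: CLOSE 1-2: Q_total=33.00, C_total=3.00, V=11.00; Q1=22.00, Q2=11.00; dissipated=6.750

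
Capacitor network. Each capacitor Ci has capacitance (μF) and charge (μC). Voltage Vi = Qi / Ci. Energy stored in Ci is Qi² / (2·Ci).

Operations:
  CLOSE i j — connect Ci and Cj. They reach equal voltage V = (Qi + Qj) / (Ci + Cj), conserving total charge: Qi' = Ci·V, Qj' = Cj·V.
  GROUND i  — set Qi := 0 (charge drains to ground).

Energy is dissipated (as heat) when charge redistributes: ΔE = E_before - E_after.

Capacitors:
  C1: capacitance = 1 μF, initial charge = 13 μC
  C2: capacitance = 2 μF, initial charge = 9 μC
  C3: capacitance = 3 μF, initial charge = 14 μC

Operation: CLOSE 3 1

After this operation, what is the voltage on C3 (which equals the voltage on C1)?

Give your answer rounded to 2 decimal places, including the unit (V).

Answer: 6.75 V

Derivation:
Initial: C1(1μF, Q=13μC, V=13.00V), C2(2μF, Q=9μC, V=4.50V), C3(3μF, Q=14μC, V=4.67V)
Op 1: CLOSE 3-1: Q_total=27.00, C_total=4.00, V=6.75; Q3=20.25, Q1=6.75; dissipated=26.042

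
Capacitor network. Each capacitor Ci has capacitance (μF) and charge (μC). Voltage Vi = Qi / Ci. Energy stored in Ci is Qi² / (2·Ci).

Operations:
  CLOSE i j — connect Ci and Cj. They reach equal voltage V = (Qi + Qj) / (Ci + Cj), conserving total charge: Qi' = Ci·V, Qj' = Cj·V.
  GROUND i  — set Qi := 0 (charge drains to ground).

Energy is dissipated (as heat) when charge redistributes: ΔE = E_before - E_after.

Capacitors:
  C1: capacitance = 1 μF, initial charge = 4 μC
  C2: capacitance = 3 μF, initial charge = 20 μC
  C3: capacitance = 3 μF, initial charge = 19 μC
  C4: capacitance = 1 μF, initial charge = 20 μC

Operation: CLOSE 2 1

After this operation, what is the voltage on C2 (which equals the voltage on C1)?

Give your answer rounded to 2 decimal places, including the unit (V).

Initial: C1(1μF, Q=4μC, V=4.00V), C2(3μF, Q=20μC, V=6.67V), C3(3μF, Q=19μC, V=6.33V), C4(1μF, Q=20μC, V=20.00V)
Op 1: CLOSE 2-1: Q_total=24.00, C_total=4.00, V=6.00; Q2=18.00, Q1=6.00; dissipated=2.667

Answer: 6.00 V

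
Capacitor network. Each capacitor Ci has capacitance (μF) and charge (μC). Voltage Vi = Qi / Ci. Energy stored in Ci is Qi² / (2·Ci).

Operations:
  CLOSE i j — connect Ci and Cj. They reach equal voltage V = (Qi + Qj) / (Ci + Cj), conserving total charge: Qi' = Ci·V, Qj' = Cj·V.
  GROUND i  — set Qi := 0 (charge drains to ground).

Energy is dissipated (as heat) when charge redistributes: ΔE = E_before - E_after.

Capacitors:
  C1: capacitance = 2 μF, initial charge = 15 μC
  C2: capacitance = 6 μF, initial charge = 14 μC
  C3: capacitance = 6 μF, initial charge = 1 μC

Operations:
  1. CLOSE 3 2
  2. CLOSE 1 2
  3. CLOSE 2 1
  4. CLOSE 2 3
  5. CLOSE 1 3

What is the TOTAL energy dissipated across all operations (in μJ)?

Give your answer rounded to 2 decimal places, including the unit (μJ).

Initial: C1(2μF, Q=15μC, V=7.50V), C2(6μF, Q=14μC, V=2.33V), C3(6μF, Q=1μC, V=0.17V)
Op 1: CLOSE 3-2: Q_total=15.00, C_total=12.00, V=1.25; Q3=7.50, Q2=7.50; dissipated=7.042
Op 2: CLOSE 1-2: Q_total=22.50, C_total=8.00, V=2.81; Q1=5.62, Q2=16.88; dissipated=29.297
Op 3: CLOSE 2-1: Q_total=22.50, C_total=8.00, V=2.81; Q2=16.88, Q1=5.62; dissipated=0.000
Op 4: CLOSE 2-3: Q_total=24.38, C_total=12.00, V=2.03; Q2=12.19, Q3=12.19; dissipated=3.662
Op 5: CLOSE 1-3: Q_total=17.81, C_total=8.00, V=2.23; Q1=4.45, Q3=13.36; dissipated=0.458
Total dissipated: 40.458 μJ

Answer: 40.46 μJ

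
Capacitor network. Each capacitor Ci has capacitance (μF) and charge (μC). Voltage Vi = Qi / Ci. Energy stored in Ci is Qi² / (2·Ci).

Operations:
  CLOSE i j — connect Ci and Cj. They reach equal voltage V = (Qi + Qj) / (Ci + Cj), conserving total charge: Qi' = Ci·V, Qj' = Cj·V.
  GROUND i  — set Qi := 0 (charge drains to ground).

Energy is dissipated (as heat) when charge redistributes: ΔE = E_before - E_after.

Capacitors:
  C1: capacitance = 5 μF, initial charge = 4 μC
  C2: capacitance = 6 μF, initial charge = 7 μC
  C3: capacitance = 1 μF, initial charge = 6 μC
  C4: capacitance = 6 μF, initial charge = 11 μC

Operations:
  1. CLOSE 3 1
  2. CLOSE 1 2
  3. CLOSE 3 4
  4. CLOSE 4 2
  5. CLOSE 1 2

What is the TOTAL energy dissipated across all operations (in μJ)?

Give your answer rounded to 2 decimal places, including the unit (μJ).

Initial: C1(5μF, Q=4μC, V=0.80V), C2(6μF, Q=7μC, V=1.17V), C3(1μF, Q=6μC, V=6.00V), C4(6μF, Q=11μC, V=1.83V)
Op 1: CLOSE 3-1: Q_total=10.00, C_total=6.00, V=1.67; Q3=1.67, Q1=8.33; dissipated=11.267
Op 2: CLOSE 1-2: Q_total=15.33, C_total=11.00, V=1.39; Q1=6.97, Q2=8.36; dissipated=0.341
Op 3: CLOSE 3-4: Q_total=12.67, C_total=7.00, V=1.81; Q3=1.81, Q4=10.86; dissipated=0.012
Op 4: CLOSE 4-2: Q_total=19.22, C_total=12.00, V=1.60; Q4=9.61, Q2=9.61; dissipated=0.259
Op 5: CLOSE 1-2: Q_total=16.58, C_total=11.00, V=1.51; Q1=7.54, Q2=9.04; dissipated=0.059
Total dissipated: 11.937 μJ

Answer: 11.94 μJ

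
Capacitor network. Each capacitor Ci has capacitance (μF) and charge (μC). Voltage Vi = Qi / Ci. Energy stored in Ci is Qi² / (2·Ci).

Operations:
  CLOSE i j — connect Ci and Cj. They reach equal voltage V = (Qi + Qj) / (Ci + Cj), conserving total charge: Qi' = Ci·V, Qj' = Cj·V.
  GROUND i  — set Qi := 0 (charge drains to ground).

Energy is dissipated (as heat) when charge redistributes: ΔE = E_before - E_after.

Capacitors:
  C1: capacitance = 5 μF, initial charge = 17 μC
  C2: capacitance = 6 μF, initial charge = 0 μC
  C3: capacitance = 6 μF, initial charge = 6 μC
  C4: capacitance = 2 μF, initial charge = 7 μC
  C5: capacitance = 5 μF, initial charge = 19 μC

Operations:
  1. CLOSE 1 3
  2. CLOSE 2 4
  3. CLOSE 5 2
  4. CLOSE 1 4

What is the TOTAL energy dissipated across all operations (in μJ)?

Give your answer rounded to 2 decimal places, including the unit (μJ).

Answer: 29.76 μJ

Derivation:
Initial: C1(5μF, Q=17μC, V=3.40V), C2(6μF, Q=0μC, V=0.00V), C3(6μF, Q=6μC, V=1.00V), C4(2μF, Q=7μC, V=3.50V), C5(5μF, Q=19μC, V=3.80V)
Op 1: CLOSE 1-3: Q_total=23.00, C_total=11.00, V=2.09; Q1=10.45, Q3=12.55; dissipated=7.855
Op 2: CLOSE 2-4: Q_total=7.00, C_total=8.00, V=0.88; Q2=5.25, Q4=1.75; dissipated=9.188
Op 3: CLOSE 5-2: Q_total=24.25, C_total=11.00, V=2.20; Q5=11.02, Q2=13.23; dissipated=11.667
Op 4: CLOSE 1-4: Q_total=12.20, C_total=7.00, V=1.74; Q1=8.72, Q4=3.49; dissipated=1.056
Total dissipated: 29.765 μJ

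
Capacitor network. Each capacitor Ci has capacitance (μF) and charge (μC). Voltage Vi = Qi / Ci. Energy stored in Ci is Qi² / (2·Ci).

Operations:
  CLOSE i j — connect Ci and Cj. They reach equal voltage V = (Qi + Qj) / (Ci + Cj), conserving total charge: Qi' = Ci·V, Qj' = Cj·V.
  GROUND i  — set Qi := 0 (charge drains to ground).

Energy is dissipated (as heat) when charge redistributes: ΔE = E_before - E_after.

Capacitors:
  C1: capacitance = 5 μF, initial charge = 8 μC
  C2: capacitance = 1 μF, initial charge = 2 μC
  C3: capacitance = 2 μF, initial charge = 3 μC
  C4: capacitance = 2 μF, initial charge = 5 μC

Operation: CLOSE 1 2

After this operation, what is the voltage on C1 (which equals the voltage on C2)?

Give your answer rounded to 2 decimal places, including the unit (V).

Initial: C1(5μF, Q=8μC, V=1.60V), C2(1μF, Q=2μC, V=2.00V), C3(2μF, Q=3μC, V=1.50V), C4(2μF, Q=5μC, V=2.50V)
Op 1: CLOSE 1-2: Q_total=10.00, C_total=6.00, V=1.67; Q1=8.33, Q2=1.67; dissipated=0.067

Answer: 1.67 V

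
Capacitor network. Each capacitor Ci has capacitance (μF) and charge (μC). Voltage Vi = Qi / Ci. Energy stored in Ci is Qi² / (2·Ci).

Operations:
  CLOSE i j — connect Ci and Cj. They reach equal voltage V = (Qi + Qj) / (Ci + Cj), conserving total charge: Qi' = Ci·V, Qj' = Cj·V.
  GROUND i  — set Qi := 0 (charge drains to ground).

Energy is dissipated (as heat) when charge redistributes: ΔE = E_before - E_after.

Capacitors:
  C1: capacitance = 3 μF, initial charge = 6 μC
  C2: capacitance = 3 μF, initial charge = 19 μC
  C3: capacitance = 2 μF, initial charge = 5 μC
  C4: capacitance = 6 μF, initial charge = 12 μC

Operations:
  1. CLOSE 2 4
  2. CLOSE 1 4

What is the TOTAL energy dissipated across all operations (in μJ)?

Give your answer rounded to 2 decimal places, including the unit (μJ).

Answer: 20.86 μJ

Derivation:
Initial: C1(3μF, Q=6μC, V=2.00V), C2(3μF, Q=19μC, V=6.33V), C3(2μF, Q=5μC, V=2.50V), C4(6μF, Q=12μC, V=2.00V)
Op 1: CLOSE 2-4: Q_total=31.00, C_total=9.00, V=3.44; Q2=10.33, Q4=20.67; dissipated=18.778
Op 2: CLOSE 1-4: Q_total=26.67, C_total=9.00, V=2.96; Q1=8.89, Q4=17.78; dissipated=2.086
Total dissipated: 20.864 μJ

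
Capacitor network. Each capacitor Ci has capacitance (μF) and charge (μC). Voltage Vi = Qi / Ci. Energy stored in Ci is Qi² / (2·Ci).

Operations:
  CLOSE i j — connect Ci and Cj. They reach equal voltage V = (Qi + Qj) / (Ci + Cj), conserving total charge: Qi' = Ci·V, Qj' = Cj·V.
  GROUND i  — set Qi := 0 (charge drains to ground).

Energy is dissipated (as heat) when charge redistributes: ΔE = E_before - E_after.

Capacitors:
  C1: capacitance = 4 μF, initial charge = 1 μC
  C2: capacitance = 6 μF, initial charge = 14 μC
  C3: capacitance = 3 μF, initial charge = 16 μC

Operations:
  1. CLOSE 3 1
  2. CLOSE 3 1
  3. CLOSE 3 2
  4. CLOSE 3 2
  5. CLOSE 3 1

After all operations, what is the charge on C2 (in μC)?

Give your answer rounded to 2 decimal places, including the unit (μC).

Initial: C1(4μF, Q=1μC, V=0.25V), C2(6μF, Q=14μC, V=2.33V), C3(3μF, Q=16μC, V=5.33V)
Op 1: CLOSE 3-1: Q_total=17.00, C_total=7.00, V=2.43; Q3=7.29, Q1=9.71; dissipated=22.149
Op 2: CLOSE 3-1: Q_total=17.00, C_total=7.00, V=2.43; Q3=7.29, Q1=9.71; dissipated=0.000
Op 3: CLOSE 3-2: Q_total=21.29, C_total=9.00, V=2.37; Q3=7.10, Q2=14.19; dissipated=0.009
Op 4: CLOSE 3-2: Q_total=21.29, C_total=9.00, V=2.37; Q3=7.10, Q2=14.19; dissipated=0.000
Op 5: CLOSE 3-1: Q_total=16.81, C_total=7.00, V=2.40; Q3=7.20, Q1=9.61; dissipated=0.003
Final charges: Q1=9.61, Q2=14.19, Q3=7.20

Answer: 14.19 μC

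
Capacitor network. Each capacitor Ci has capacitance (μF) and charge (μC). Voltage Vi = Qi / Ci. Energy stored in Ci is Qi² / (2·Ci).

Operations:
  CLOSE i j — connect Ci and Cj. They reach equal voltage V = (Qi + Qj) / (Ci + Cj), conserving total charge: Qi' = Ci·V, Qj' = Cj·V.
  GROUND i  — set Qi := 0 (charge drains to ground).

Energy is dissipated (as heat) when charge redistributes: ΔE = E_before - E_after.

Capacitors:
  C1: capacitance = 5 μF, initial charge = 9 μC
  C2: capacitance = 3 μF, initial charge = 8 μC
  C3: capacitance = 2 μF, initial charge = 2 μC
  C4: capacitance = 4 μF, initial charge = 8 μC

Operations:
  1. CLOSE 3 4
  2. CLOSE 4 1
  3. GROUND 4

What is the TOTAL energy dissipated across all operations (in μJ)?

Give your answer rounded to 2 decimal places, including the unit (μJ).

Answer: 6.75 μJ

Derivation:
Initial: C1(5μF, Q=9μC, V=1.80V), C2(3μF, Q=8μC, V=2.67V), C3(2μF, Q=2μC, V=1.00V), C4(4μF, Q=8μC, V=2.00V)
Op 1: CLOSE 3-4: Q_total=10.00, C_total=6.00, V=1.67; Q3=3.33, Q4=6.67; dissipated=0.667
Op 2: CLOSE 4-1: Q_total=15.67, C_total=9.00, V=1.74; Q4=6.96, Q1=8.70; dissipated=0.020
Op 3: GROUND 4: Q4=0; energy lost=6.060
Total dissipated: 6.747 μJ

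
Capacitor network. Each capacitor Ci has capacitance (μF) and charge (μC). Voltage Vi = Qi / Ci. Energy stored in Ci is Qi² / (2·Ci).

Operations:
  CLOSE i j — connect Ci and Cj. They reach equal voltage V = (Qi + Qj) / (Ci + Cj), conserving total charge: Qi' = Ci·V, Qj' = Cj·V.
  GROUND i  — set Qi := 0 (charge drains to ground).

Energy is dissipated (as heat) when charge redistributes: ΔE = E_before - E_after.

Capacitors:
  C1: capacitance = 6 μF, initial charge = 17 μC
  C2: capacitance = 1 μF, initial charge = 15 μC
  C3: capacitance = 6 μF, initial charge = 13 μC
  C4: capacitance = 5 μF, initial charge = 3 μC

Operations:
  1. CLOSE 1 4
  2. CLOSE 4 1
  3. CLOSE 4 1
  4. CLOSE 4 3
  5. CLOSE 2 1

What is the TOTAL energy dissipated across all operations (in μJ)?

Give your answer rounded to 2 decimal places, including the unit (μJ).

Answer: 81.44 μJ

Derivation:
Initial: C1(6μF, Q=17μC, V=2.83V), C2(1μF, Q=15μC, V=15.00V), C3(6μF, Q=13μC, V=2.17V), C4(5μF, Q=3μC, V=0.60V)
Op 1: CLOSE 1-4: Q_total=20.00, C_total=11.00, V=1.82; Q1=10.91, Q4=9.09; dissipated=6.802
Op 2: CLOSE 4-1: Q_total=20.00, C_total=11.00, V=1.82; Q4=9.09, Q1=10.91; dissipated=0.000
Op 3: CLOSE 4-1: Q_total=20.00, C_total=11.00, V=1.82; Q4=9.09, Q1=10.91; dissipated=0.000
Op 4: CLOSE 4-3: Q_total=22.09, C_total=11.00, V=2.01; Q4=10.04, Q3=12.05; dissipated=0.166
Op 5: CLOSE 2-1: Q_total=25.91, C_total=7.00, V=3.70; Q2=3.70, Q1=22.21; dissipated=74.469
Total dissipated: 81.436 μJ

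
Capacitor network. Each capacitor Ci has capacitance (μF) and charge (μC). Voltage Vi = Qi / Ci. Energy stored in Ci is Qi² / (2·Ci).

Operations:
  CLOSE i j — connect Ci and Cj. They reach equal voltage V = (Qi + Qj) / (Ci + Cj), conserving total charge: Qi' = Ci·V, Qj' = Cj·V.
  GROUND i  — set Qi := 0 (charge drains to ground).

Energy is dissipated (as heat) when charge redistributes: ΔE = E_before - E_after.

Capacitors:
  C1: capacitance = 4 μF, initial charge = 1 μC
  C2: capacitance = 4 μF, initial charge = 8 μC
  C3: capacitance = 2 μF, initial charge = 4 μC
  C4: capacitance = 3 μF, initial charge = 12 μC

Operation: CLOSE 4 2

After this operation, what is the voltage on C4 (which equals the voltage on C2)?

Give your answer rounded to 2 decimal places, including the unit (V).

Answer: 2.86 V

Derivation:
Initial: C1(4μF, Q=1μC, V=0.25V), C2(4μF, Q=8μC, V=2.00V), C3(2μF, Q=4μC, V=2.00V), C4(3μF, Q=12μC, V=4.00V)
Op 1: CLOSE 4-2: Q_total=20.00, C_total=7.00, V=2.86; Q4=8.57, Q2=11.43; dissipated=3.429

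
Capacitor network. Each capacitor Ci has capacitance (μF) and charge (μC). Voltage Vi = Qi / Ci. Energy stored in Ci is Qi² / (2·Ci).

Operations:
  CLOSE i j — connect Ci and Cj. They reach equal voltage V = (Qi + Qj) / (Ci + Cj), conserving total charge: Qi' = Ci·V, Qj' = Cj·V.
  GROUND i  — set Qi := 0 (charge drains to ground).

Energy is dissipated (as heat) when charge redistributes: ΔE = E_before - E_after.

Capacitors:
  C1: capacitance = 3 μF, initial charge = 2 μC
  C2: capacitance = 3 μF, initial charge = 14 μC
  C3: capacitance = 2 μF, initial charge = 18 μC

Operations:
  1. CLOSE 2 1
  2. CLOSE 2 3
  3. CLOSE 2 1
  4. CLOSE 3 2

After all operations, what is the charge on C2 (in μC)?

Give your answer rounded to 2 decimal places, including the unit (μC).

Initial: C1(3μF, Q=2μC, V=0.67V), C2(3μF, Q=14μC, V=4.67V), C3(2μF, Q=18μC, V=9.00V)
Op 1: CLOSE 2-1: Q_total=16.00, C_total=6.00, V=2.67; Q2=8.00, Q1=8.00; dissipated=12.000
Op 2: CLOSE 2-3: Q_total=26.00, C_total=5.00, V=5.20; Q2=15.60, Q3=10.40; dissipated=24.067
Op 3: CLOSE 2-1: Q_total=23.60, C_total=6.00, V=3.93; Q2=11.80, Q1=11.80; dissipated=4.813
Op 4: CLOSE 3-2: Q_total=22.20, C_total=5.00, V=4.44; Q3=8.88, Q2=13.32; dissipated=0.963
Final charges: Q1=11.80, Q2=13.32, Q3=8.88

Answer: 13.32 μC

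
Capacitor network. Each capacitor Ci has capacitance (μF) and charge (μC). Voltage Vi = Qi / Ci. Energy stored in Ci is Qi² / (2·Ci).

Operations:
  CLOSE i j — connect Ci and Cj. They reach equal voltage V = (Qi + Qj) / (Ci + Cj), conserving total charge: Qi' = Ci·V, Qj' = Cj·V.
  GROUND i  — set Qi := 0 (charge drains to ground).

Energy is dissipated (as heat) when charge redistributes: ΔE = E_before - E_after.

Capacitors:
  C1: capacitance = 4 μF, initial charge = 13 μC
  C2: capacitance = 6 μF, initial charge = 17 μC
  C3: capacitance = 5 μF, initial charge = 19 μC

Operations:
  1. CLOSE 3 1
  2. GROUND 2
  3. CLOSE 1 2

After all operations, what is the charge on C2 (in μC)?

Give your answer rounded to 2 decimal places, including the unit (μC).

Answer: 8.53 μC

Derivation:
Initial: C1(4μF, Q=13μC, V=3.25V), C2(6μF, Q=17μC, V=2.83V), C3(5μF, Q=19μC, V=3.80V)
Op 1: CLOSE 3-1: Q_total=32.00, C_total=9.00, V=3.56; Q3=17.78, Q1=14.22; dissipated=0.336
Op 2: GROUND 2: Q2=0; energy lost=24.083
Op 3: CLOSE 1-2: Q_total=14.22, C_total=10.00, V=1.42; Q1=5.69, Q2=8.53; dissipated=15.170
Final charges: Q1=5.69, Q2=8.53, Q3=17.78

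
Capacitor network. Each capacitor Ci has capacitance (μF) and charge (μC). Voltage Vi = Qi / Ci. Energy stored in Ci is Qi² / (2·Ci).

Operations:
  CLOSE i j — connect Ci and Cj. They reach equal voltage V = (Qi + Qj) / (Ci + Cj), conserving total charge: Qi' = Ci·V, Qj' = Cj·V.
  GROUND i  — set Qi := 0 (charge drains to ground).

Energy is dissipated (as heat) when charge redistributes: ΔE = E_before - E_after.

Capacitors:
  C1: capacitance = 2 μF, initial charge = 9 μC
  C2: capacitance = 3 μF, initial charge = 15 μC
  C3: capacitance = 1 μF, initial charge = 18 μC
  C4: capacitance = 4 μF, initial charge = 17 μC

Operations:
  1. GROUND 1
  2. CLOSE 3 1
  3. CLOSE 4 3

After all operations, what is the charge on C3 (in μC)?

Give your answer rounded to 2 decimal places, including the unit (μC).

Answer: 4.60 μC

Derivation:
Initial: C1(2μF, Q=9μC, V=4.50V), C2(3μF, Q=15μC, V=5.00V), C3(1μF, Q=18μC, V=18.00V), C4(4μF, Q=17μC, V=4.25V)
Op 1: GROUND 1: Q1=0; energy lost=20.250
Op 2: CLOSE 3-1: Q_total=18.00, C_total=3.00, V=6.00; Q3=6.00, Q1=12.00; dissipated=108.000
Op 3: CLOSE 4-3: Q_total=23.00, C_total=5.00, V=4.60; Q4=18.40, Q3=4.60; dissipated=1.225
Final charges: Q1=12.00, Q2=15.00, Q3=4.60, Q4=18.40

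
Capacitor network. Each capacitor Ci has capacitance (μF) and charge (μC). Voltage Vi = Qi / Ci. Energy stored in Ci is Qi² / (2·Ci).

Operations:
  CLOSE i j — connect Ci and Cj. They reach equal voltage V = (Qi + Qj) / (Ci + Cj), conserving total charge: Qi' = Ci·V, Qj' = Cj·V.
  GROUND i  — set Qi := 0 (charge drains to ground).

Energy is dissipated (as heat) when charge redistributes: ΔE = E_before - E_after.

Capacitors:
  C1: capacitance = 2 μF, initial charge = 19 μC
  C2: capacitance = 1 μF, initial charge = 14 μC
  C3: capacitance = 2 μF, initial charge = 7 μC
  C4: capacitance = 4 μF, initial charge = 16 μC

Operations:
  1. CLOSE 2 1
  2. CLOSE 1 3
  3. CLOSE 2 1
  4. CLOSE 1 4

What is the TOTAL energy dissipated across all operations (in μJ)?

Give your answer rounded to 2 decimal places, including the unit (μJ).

Answer: 53.06 μJ

Derivation:
Initial: C1(2μF, Q=19μC, V=9.50V), C2(1μF, Q=14μC, V=14.00V), C3(2μF, Q=7μC, V=3.50V), C4(4μF, Q=16μC, V=4.00V)
Op 1: CLOSE 2-1: Q_total=33.00, C_total=3.00, V=11.00; Q2=11.00, Q1=22.00; dissipated=6.750
Op 2: CLOSE 1-3: Q_total=29.00, C_total=4.00, V=7.25; Q1=14.50, Q3=14.50; dissipated=28.125
Op 3: CLOSE 2-1: Q_total=25.50, C_total=3.00, V=8.50; Q2=8.50, Q1=17.00; dissipated=4.688
Op 4: CLOSE 1-4: Q_total=33.00, C_total=6.00, V=5.50; Q1=11.00, Q4=22.00; dissipated=13.500
Total dissipated: 53.062 μJ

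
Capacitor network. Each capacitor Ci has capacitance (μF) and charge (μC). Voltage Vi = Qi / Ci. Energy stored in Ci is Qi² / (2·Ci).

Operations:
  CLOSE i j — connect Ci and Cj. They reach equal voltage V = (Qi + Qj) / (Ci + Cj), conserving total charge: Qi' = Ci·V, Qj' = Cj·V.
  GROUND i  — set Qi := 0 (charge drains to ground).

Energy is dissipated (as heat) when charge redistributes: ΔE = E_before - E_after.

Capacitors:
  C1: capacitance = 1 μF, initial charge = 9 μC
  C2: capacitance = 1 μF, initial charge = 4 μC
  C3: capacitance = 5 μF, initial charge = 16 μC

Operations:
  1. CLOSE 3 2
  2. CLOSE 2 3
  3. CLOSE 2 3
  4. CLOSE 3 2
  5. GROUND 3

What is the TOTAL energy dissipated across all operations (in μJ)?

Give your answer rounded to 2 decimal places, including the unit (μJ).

Initial: C1(1μF, Q=9μC, V=9.00V), C2(1μF, Q=4μC, V=4.00V), C3(5μF, Q=16μC, V=3.20V)
Op 1: CLOSE 3-2: Q_total=20.00, C_total=6.00, V=3.33; Q3=16.67, Q2=3.33; dissipated=0.267
Op 2: CLOSE 2-3: Q_total=20.00, C_total=6.00, V=3.33; Q2=3.33, Q3=16.67; dissipated=0.000
Op 3: CLOSE 2-3: Q_total=20.00, C_total=6.00, V=3.33; Q2=3.33, Q3=16.67; dissipated=0.000
Op 4: CLOSE 3-2: Q_total=20.00, C_total=6.00, V=3.33; Q3=16.67, Q2=3.33; dissipated=0.000
Op 5: GROUND 3: Q3=0; energy lost=27.778
Total dissipated: 28.044 μJ

Answer: 28.04 μJ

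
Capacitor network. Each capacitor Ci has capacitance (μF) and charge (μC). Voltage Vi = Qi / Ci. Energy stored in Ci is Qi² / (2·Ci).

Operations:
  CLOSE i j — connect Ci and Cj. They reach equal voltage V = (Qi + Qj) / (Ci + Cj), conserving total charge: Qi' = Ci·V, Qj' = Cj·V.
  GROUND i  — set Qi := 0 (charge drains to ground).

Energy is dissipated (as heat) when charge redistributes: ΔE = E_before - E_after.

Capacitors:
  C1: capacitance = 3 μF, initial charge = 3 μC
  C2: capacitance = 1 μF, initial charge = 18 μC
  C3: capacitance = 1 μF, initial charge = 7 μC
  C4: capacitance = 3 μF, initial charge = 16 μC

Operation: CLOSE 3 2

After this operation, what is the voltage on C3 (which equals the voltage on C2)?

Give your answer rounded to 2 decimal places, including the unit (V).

Initial: C1(3μF, Q=3μC, V=1.00V), C2(1μF, Q=18μC, V=18.00V), C3(1μF, Q=7μC, V=7.00V), C4(3μF, Q=16μC, V=5.33V)
Op 1: CLOSE 3-2: Q_total=25.00, C_total=2.00, V=12.50; Q3=12.50, Q2=12.50; dissipated=30.250

Answer: 12.50 V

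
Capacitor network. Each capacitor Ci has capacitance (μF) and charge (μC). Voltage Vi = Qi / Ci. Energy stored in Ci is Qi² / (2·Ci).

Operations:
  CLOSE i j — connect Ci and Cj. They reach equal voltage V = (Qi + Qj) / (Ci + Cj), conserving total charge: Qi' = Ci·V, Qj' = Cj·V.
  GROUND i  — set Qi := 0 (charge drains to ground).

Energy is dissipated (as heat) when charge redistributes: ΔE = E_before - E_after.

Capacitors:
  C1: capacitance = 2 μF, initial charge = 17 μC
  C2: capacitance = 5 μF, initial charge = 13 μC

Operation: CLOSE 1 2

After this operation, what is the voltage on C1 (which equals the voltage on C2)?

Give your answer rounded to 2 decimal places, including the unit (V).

Answer: 4.29 V

Derivation:
Initial: C1(2μF, Q=17μC, V=8.50V), C2(5μF, Q=13μC, V=2.60V)
Op 1: CLOSE 1-2: Q_total=30.00, C_total=7.00, V=4.29; Q1=8.57, Q2=21.43; dissipated=24.864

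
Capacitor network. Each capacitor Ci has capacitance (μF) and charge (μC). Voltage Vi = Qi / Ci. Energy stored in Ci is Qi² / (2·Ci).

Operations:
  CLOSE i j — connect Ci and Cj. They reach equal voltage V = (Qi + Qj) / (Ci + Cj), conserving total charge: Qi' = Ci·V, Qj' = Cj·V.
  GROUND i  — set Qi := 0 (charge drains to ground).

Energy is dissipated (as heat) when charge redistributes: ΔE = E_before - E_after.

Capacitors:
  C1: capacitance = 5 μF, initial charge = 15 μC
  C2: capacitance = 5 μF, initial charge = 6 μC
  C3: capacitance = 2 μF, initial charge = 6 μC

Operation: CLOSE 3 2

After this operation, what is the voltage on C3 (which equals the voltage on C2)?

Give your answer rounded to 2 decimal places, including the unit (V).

Answer: 1.71 V

Derivation:
Initial: C1(5μF, Q=15μC, V=3.00V), C2(5μF, Q=6μC, V=1.20V), C3(2μF, Q=6μC, V=3.00V)
Op 1: CLOSE 3-2: Q_total=12.00, C_total=7.00, V=1.71; Q3=3.43, Q2=8.57; dissipated=2.314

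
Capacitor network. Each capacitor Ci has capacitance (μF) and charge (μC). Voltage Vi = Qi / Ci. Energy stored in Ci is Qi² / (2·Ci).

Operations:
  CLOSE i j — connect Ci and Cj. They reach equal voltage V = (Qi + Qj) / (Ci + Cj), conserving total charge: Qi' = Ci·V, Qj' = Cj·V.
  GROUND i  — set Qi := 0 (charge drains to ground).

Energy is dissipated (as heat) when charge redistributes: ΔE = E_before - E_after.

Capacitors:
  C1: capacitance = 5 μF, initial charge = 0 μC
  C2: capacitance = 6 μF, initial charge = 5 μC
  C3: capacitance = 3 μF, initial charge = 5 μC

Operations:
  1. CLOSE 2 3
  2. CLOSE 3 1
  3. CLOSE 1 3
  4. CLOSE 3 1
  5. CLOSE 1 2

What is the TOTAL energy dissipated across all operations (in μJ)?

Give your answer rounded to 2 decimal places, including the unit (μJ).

Answer: 2.51 μJ

Derivation:
Initial: C1(5μF, Q=0μC, V=0.00V), C2(6μF, Q=5μC, V=0.83V), C3(3μF, Q=5μC, V=1.67V)
Op 1: CLOSE 2-3: Q_total=10.00, C_total=9.00, V=1.11; Q2=6.67, Q3=3.33; dissipated=0.694
Op 2: CLOSE 3-1: Q_total=3.33, C_total=8.00, V=0.42; Q3=1.25, Q1=2.08; dissipated=1.157
Op 3: CLOSE 1-3: Q_total=3.33, C_total=8.00, V=0.42; Q1=2.08, Q3=1.25; dissipated=0.000
Op 4: CLOSE 3-1: Q_total=3.33, C_total=8.00, V=0.42; Q3=1.25, Q1=2.08; dissipated=0.000
Op 5: CLOSE 1-2: Q_total=8.75, C_total=11.00, V=0.80; Q1=3.98, Q2=4.77; dissipated=0.658
Total dissipated: 2.509 μJ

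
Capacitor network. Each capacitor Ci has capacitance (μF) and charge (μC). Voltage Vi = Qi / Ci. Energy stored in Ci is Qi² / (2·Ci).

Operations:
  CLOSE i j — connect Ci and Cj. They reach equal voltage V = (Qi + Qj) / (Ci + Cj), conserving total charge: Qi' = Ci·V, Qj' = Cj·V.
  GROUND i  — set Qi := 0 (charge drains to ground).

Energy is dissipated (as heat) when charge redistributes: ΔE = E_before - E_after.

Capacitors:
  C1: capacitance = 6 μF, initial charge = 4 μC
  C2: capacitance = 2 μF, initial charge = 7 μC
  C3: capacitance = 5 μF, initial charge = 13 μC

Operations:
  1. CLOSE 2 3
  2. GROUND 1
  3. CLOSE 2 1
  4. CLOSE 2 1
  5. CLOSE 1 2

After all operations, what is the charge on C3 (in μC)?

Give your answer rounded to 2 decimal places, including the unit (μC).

Initial: C1(6μF, Q=4μC, V=0.67V), C2(2μF, Q=7μC, V=3.50V), C3(5μF, Q=13μC, V=2.60V)
Op 1: CLOSE 2-3: Q_total=20.00, C_total=7.00, V=2.86; Q2=5.71, Q3=14.29; dissipated=0.579
Op 2: GROUND 1: Q1=0; energy lost=1.333
Op 3: CLOSE 2-1: Q_total=5.71, C_total=8.00, V=0.71; Q2=1.43, Q1=4.29; dissipated=6.122
Op 4: CLOSE 2-1: Q_total=5.71, C_total=8.00, V=0.71; Q2=1.43, Q1=4.29; dissipated=0.000
Op 5: CLOSE 1-2: Q_total=5.71, C_total=8.00, V=0.71; Q1=4.29, Q2=1.43; dissipated=0.000
Final charges: Q1=4.29, Q2=1.43, Q3=14.29

Answer: 14.29 μC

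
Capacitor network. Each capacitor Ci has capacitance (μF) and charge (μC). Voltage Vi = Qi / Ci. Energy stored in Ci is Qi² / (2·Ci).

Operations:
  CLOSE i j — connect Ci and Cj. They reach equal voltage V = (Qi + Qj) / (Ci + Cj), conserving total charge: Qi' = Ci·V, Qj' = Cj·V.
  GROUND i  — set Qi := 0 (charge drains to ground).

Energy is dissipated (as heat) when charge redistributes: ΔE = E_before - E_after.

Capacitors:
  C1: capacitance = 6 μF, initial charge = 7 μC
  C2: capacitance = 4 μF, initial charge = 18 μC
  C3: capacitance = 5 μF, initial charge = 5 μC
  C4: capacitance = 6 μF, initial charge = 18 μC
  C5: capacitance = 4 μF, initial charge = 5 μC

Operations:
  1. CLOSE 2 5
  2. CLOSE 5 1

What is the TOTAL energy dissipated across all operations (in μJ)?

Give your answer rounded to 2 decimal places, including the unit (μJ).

Initial: C1(6μF, Q=7μC, V=1.17V), C2(4μF, Q=18μC, V=4.50V), C3(5μF, Q=5μC, V=1.00V), C4(6μF, Q=18μC, V=3.00V), C5(4μF, Q=5μC, V=1.25V)
Op 1: CLOSE 2-5: Q_total=23.00, C_total=8.00, V=2.88; Q2=11.50, Q5=11.50; dissipated=10.562
Op 2: CLOSE 5-1: Q_total=18.50, C_total=10.00, V=1.85; Q5=7.40, Q1=11.10; dissipated=3.502
Total dissipated: 14.065 μJ

Answer: 14.06 μJ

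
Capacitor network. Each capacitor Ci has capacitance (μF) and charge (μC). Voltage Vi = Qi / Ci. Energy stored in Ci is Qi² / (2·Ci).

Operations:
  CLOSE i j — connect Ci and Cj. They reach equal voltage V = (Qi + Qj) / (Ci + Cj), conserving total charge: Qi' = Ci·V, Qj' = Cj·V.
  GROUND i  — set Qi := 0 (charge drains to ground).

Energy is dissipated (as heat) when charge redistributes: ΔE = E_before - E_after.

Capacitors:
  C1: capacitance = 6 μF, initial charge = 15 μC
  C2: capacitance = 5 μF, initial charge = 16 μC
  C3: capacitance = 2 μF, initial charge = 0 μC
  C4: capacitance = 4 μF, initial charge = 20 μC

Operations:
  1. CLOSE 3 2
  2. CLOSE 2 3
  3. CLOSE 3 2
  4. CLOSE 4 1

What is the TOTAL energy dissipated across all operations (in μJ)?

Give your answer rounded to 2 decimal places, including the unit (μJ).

Initial: C1(6μF, Q=15μC, V=2.50V), C2(5μF, Q=16μC, V=3.20V), C3(2μF, Q=0μC, V=0.00V), C4(4μF, Q=20μC, V=5.00V)
Op 1: CLOSE 3-2: Q_total=16.00, C_total=7.00, V=2.29; Q3=4.57, Q2=11.43; dissipated=7.314
Op 2: CLOSE 2-3: Q_total=16.00, C_total=7.00, V=2.29; Q2=11.43, Q3=4.57; dissipated=0.000
Op 3: CLOSE 3-2: Q_total=16.00, C_total=7.00, V=2.29; Q3=4.57, Q2=11.43; dissipated=0.000
Op 4: CLOSE 4-1: Q_total=35.00, C_total=10.00, V=3.50; Q4=14.00, Q1=21.00; dissipated=7.500
Total dissipated: 14.814 μJ

Answer: 14.81 μJ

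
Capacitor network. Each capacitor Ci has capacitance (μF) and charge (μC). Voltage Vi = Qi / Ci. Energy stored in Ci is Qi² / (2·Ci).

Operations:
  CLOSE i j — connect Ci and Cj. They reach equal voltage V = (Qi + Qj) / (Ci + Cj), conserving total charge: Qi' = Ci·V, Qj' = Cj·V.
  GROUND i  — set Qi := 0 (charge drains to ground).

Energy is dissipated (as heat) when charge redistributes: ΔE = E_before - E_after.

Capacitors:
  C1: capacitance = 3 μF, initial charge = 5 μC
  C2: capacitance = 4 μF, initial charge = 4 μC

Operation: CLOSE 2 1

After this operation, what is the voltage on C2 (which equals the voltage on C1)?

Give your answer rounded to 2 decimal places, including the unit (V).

Answer: 1.29 V

Derivation:
Initial: C1(3μF, Q=5μC, V=1.67V), C2(4μF, Q=4μC, V=1.00V)
Op 1: CLOSE 2-1: Q_total=9.00, C_total=7.00, V=1.29; Q2=5.14, Q1=3.86; dissipated=0.381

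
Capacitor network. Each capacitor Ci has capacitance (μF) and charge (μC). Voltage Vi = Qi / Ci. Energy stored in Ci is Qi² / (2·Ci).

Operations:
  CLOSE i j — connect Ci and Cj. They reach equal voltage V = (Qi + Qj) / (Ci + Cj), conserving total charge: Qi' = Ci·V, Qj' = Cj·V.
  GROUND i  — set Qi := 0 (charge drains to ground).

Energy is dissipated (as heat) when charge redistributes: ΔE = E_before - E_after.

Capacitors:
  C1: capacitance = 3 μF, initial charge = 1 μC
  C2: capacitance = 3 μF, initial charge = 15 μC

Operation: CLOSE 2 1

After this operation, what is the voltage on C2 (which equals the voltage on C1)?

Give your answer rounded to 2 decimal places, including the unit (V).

Initial: C1(3μF, Q=1μC, V=0.33V), C2(3μF, Q=15μC, V=5.00V)
Op 1: CLOSE 2-1: Q_total=16.00, C_total=6.00, V=2.67; Q2=8.00, Q1=8.00; dissipated=16.333

Answer: 2.67 V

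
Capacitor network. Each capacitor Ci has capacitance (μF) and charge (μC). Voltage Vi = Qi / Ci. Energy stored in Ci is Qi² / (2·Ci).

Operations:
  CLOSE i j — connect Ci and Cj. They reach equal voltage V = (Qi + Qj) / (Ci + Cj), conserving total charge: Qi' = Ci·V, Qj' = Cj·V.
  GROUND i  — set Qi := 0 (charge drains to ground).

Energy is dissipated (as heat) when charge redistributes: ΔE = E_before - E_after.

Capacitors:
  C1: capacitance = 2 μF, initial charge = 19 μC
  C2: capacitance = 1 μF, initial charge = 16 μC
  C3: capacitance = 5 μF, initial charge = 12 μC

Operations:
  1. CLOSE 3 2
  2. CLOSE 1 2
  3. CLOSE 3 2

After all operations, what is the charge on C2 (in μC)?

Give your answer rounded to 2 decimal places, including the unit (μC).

Answer: 5.20 μC

Derivation:
Initial: C1(2μF, Q=19μC, V=9.50V), C2(1μF, Q=16μC, V=16.00V), C3(5μF, Q=12μC, V=2.40V)
Op 1: CLOSE 3-2: Q_total=28.00, C_total=6.00, V=4.67; Q3=23.33, Q2=4.67; dissipated=77.067
Op 2: CLOSE 1-2: Q_total=23.67, C_total=3.00, V=7.89; Q1=15.78, Q2=7.89; dissipated=7.787
Op 3: CLOSE 3-2: Q_total=31.22, C_total=6.00, V=5.20; Q3=26.02, Q2=5.20; dissipated=4.326
Final charges: Q1=15.78, Q2=5.20, Q3=26.02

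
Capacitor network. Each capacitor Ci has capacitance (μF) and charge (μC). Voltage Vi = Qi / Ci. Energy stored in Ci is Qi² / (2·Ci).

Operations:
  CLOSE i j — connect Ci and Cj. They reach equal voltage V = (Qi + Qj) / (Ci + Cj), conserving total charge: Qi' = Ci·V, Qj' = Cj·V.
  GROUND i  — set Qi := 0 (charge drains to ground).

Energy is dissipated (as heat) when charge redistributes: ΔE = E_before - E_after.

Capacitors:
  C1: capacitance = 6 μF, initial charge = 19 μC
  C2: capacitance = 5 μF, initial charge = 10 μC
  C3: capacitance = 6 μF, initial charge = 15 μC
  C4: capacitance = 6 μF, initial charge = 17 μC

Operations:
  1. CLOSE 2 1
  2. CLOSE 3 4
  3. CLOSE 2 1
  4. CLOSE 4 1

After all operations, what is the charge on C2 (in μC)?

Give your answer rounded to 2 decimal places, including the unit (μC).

Answer: 13.18 μC

Derivation:
Initial: C1(6μF, Q=19μC, V=3.17V), C2(5μF, Q=10μC, V=2.00V), C3(6μF, Q=15μC, V=2.50V), C4(6μF, Q=17μC, V=2.83V)
Op 1: CLOSE 2-1: Q_total=29.00, C_total=11.00, V=2.64; Q2=13.18, Q1=15.82; dissipated=1.856
Op 2: CLOSE 3-4: Q_total=32.00, C_total=12.00, V=2.67; Q3=16.00, Q4=16.00; dissipated=0.167
Op 3: CLOSE 2-1: Q_total=29.00, C_total=11.00, V=2.64; Q2=13.18, Q1=15.82; dissipated=0.000
Op 4: CLOSE 4-1: Q_total=31.82, C_total=12.00, V=2.65; Q4=15.91, Q1=15.91; dissipated=0.001
Final charges: Q1=15.91, Q2=13.18, Q3=16.00, Q4=15.91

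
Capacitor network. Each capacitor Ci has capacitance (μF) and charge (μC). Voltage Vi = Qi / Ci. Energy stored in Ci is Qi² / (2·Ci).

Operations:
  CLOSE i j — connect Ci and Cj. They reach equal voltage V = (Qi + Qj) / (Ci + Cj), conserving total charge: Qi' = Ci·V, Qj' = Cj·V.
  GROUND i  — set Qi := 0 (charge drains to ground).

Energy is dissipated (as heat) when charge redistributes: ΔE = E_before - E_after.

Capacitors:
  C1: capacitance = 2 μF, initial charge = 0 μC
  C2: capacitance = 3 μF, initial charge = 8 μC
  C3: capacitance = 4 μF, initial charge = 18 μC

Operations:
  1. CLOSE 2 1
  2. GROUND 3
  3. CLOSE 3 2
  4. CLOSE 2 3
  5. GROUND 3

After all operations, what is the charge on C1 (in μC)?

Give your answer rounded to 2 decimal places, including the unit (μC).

Initial: C1(2μF, Q=0μC, V=0.00V), C2(3μF, Q=8μC, V=2.67V), C3(4μF, Q=18μC, V=4.50V)
Op 1: CLOSE 2-1: Q_total=8.00, C_total=5.00, V=1.60; Q2=4.80, Q1=3.20; dissipated=4.267
Op 2: GROUND 3: Q3=0; energy lost=40.500
Op 3: CLOSE 3-2: Q_total=4.80, C_total=7.00, V=0.69; Q3=2.74, Q2=2.06; dissipated=2.194
Op 4: CLOSE 2-3: Q_total=4.80, C_total=7.00, V=0.69; Q2=2.06, Q3=2.74; dissipated=0.000
Op 5: GROUND 3: Q3=0; energy lost=0.940
Final charges: Q1=3.20, Q2=2.06, Q3=0.00

Answer: 3.20 μC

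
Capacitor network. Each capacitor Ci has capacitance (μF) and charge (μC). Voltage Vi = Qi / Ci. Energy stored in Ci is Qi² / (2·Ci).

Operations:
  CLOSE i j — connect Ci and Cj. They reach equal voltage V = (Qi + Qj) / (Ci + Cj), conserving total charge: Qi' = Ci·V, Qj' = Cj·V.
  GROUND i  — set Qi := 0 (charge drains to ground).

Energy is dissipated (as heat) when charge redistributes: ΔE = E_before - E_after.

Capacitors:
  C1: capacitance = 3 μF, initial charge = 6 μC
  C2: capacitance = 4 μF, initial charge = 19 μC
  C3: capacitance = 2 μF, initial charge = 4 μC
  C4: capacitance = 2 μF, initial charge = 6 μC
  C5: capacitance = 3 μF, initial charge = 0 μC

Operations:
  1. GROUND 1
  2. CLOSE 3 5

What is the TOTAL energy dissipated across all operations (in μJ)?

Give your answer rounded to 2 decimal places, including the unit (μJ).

Answer: 8.40 μJ

Derivation:
Initial: C1(3μF, Q=6μC, V=2.00V), C2(4μF, Q=19μC, V=4.75V), C3(2μF, Q=4μC, V=2.00V), C4(2μF, Q=6μC, V=3.00V), C5(3μF, Q=0μC, V=0.00V)
Op 1: GROUND 1: Q1=0; energy lost=6.000
Op 2: CLOSE 3-5: Q_total=4.00, C_total=5.00, V=0.80; Q3=1.60, Q5=2.40; dissipated=2.400
Total dissipated: 8.400 μJ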